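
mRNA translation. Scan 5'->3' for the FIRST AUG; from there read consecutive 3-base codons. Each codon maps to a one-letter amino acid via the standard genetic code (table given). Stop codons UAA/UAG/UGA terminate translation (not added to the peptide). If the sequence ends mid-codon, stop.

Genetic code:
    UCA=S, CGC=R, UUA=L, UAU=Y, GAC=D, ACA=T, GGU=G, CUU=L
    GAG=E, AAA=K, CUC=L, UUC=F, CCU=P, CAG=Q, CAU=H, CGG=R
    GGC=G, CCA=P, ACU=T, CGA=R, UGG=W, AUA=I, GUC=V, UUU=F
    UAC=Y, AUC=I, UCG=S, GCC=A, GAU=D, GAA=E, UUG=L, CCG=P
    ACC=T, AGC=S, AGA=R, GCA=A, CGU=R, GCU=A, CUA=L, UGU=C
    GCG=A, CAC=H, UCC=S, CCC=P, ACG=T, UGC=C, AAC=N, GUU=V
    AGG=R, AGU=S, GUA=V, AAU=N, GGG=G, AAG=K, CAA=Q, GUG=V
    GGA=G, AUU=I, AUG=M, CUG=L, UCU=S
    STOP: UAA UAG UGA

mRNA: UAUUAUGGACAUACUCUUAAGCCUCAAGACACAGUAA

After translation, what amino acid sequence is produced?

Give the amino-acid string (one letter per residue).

Answer: MDILLSLKTQ

Derivation:
start AUG at pos 4
pos 4: AUG -> M; peptide=M
pos 7: GAC -> D; peptide=MD
pos 10: AUA -> I; peptide=MDI
pos 13: CUC -> L; peptide=MDIL
pos 16: UUA -> L; peptide=MDILL
pos 19: AGC -> S; peptide=MDILLS
pos 22: CUC -> L; peptide=MDILLSL
pos 25: AAG -> K; peptide=MDILLSLK
pos 28: ACA -> T; peptide=MDILLSLKT
pos 31: CAG -> Q; peptide=MDILLSLKTQ
pos 34: UAA -> STOP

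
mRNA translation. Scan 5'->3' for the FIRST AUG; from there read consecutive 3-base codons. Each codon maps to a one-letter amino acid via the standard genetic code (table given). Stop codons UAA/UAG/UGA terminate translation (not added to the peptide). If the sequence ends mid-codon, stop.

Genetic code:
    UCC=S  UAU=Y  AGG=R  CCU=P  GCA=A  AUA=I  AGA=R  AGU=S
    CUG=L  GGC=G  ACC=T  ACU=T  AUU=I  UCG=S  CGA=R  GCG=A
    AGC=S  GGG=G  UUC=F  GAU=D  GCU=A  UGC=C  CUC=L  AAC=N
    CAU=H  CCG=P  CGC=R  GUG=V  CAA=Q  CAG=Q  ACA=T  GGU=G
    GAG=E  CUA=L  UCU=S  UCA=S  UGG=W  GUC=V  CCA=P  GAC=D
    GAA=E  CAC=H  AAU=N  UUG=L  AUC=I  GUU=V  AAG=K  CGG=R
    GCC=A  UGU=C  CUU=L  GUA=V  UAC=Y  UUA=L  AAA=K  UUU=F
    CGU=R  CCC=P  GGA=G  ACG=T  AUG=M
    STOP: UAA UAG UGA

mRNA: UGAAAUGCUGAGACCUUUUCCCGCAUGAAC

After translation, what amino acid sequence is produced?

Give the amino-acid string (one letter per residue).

start AUG at pos 4
pos 4: AUG -> M; peptide=M
pos 7: CUG -> L; peptide=ML
pos 10: AGA -> R; peptide=MLR
pos 13: CCU -> P; peptide=MLRP
pos 16: UUU -> F; peptide=MLRPF
pos 19: CCC -> P; peptide=MLRPFP
pos 22: GCA -> A; peptide=MLRPFPA
pos 25: UGA -> STOP

Answer: MLRPFPA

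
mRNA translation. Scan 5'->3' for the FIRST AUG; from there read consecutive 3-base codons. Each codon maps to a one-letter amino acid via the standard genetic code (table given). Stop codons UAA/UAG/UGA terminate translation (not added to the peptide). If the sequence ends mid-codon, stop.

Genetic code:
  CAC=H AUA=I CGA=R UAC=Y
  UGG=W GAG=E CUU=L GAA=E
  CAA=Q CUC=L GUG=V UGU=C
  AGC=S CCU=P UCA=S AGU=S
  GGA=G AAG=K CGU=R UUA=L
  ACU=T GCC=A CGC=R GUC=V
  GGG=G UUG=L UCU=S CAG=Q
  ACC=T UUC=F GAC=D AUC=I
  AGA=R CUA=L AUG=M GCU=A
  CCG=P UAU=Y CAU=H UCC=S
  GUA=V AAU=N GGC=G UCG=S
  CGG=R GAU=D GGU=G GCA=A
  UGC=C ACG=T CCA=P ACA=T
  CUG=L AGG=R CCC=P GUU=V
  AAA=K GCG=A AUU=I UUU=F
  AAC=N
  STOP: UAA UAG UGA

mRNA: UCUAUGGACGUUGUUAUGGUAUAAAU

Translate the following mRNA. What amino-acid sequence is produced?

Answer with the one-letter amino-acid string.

Answer: MDVVMV

Derivation:
start AUG at pos 3
pos 3: AUG -> M; peptide=M
pos 6: GAC -> D; peptide=MD
pos 9: GUU -> V; peptide=MDV
pos 12: GUU -> V; peptide=MDVV
pos 15: AUG -> M; peptide=MDVVM
pos 18: GUA -> V; peptide=MDVVMV
pos 21: UAA -> STOP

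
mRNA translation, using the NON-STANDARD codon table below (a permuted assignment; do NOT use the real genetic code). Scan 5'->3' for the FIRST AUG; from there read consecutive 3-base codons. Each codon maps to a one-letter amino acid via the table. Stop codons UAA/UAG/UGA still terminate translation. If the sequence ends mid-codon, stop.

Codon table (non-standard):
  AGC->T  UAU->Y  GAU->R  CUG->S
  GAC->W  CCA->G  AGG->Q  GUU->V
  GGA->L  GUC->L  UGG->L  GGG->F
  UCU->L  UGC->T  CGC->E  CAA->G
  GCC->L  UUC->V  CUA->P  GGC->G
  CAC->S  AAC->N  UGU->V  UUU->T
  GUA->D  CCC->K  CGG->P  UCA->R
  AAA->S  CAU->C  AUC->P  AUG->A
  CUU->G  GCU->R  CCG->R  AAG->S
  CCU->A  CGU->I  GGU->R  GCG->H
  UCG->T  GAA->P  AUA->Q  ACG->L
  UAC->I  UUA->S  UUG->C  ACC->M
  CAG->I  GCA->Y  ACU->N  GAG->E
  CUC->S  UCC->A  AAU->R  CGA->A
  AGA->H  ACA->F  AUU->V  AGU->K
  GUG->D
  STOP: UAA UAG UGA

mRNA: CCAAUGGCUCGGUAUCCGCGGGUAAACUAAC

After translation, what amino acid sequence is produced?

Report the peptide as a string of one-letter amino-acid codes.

start AUG at pos 3
pos 3: AUG -> A; peptide=A
pos 6: GCU -> R; peptide=AR
pos 9: CGG -> P; peptide=ARP
pos 12: UAU -> Y; peptide=ARPY
pos 15: CCG -> R; peptide=ARPYR
pos 18: CGG -> P; peptide=ARPYRP
pos 21: GUA -> D; peptide=ARPYRPD
pos 24: AAC -> N; peptide=ARPYRPDN
pos 27: UAA -> STOP

Answer: ARPYRPDN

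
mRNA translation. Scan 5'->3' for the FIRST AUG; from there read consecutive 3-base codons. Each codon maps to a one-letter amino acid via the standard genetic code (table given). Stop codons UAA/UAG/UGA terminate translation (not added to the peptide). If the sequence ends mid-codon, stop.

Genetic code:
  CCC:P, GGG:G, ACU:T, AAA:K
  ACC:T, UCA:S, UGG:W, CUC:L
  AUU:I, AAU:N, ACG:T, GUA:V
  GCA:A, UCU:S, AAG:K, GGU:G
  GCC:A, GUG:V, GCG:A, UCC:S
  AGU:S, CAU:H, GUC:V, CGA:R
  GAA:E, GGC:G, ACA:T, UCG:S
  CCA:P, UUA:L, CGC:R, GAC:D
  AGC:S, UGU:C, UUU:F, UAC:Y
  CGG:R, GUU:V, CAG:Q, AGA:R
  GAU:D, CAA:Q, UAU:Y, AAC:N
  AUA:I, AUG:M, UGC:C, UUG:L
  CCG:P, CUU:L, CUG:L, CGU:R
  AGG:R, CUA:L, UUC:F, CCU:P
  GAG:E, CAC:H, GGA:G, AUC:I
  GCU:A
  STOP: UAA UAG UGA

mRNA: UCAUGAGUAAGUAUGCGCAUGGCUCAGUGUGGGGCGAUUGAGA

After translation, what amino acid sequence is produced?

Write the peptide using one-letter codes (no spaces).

Answer: MSKYAHGSVWGD

Derivation:
start AUG at pos 2
pos 2: AUG -> M; peptide=M
pos 5: AGU -> S; peptide=MS
pos 8: AAG -> K; peptide=MSK
pos 11: UAU -> Y; peptide=MSKY
pos 14: GCG -> A; peptide=MSKYA
pos 17: CAU -> H; peptide=MSKYAH
pos 20: GGC -> G; peptide=MSKYAHG
pos 23: UCA -> S; peptide=MSKYAHGS
pos 26: GUG -> V; peptide=MSKYAHGSV
pos 29: UGG -> W; peptide=MSKYAHGSVW
pos 32: GGC -> G; peptide=MSKYAHGSVWG
pos 35: GAU -> D; peptide=MSKYAHGSVWGD
pos 38: UGA -> STOP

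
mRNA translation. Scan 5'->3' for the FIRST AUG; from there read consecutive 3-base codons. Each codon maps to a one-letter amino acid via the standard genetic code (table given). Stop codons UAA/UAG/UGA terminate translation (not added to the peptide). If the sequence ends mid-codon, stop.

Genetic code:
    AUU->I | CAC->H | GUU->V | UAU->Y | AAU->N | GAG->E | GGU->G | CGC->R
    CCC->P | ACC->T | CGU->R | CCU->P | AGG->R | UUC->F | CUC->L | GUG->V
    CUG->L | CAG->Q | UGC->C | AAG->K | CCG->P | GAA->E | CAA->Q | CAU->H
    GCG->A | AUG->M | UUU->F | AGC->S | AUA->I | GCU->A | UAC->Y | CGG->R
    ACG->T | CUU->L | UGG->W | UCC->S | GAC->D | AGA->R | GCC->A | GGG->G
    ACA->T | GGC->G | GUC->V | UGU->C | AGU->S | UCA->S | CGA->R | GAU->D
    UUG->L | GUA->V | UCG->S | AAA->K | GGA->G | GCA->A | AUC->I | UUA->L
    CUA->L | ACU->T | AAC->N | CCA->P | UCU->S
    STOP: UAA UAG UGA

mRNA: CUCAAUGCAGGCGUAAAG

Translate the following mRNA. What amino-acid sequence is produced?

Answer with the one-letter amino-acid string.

Answer: MQA

Derivation:
start AUG at pos 4
pos 4: AUG -> M; peptide=M
pos 7: CAG -> Q; peptide=MQ
pos 10: GCG -> A; peptide=MQA
pos 13: UAA -> STOP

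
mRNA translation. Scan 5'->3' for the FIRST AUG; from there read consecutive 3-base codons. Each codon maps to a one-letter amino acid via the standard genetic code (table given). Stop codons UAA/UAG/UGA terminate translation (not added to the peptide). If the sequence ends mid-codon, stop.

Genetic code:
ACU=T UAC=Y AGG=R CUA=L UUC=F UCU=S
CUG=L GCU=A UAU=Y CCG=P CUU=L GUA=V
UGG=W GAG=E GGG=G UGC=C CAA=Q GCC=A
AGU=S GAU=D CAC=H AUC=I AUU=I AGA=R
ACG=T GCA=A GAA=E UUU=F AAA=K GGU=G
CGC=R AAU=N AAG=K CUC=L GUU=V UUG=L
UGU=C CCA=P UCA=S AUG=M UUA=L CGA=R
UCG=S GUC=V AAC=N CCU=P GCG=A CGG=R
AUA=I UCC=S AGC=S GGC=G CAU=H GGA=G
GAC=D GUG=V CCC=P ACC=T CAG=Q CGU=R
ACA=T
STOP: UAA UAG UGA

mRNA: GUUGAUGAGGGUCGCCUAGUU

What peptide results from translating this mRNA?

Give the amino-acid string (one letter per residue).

start AUG at pos 4
pos 4: AUG -> M; peptide=M
pos 7: AGG -> R; peptide=MR
pos 10: GUC -> V; peptide=MRV
pos 13: GCC -> A; peptide=MRVA
pos 16: UAG -> STOP

Answer: MRVA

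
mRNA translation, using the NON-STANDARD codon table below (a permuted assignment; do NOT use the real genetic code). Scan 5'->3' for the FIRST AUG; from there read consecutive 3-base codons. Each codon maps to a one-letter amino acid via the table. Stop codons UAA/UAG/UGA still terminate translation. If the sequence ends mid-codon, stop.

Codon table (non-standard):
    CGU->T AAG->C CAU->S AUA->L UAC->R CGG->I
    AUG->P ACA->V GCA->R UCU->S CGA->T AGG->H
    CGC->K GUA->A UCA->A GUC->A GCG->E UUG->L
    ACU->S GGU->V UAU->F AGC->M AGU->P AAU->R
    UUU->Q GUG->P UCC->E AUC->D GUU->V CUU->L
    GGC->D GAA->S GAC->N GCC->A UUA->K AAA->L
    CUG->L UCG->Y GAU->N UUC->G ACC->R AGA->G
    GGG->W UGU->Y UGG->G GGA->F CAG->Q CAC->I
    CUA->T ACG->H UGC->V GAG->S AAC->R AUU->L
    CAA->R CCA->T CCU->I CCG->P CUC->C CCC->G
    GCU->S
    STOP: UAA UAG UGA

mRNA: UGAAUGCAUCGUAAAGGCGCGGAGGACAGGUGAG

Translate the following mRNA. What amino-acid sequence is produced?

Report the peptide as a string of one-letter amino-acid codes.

Answer: PSTLDESNH

Derivation:
start AUG at pos 3
pos 3: AUG -> P; peptide=P
pos 6: CAU -> S; peptide=PS
pos 9: CGU -> T; peptide=PST
pos 12: AAA -> L; peptide=PSTL
pos 15: GGC -> D; peptide=PSTLD
pos 18: GCG -> E; peptide=PSTLDE
pos 21: GAG -> S; peptide=PSTLDES
pos 24: GAC -> N; peptide=PSTLDESN
pos 27: AGG -> H; peptide=PSTLDESNH
pos 30: UGA -> STOP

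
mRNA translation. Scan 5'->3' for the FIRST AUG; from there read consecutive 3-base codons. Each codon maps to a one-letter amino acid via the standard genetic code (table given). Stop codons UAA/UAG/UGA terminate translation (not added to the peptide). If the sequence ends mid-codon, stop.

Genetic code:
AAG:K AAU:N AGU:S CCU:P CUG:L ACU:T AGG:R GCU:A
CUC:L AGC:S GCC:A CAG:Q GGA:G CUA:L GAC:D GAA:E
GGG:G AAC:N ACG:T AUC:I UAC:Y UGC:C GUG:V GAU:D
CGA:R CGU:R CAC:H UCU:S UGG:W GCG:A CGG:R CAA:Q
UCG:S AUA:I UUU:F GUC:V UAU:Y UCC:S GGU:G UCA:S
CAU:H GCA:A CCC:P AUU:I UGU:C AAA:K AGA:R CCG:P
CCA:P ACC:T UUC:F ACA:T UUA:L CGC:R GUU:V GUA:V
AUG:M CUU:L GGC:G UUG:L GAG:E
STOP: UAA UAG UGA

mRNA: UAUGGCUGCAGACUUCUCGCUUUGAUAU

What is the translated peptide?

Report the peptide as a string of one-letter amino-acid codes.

Answer: MAADFSL

Derivation:
start AUG at pos 1
pos 1: AUG -> M; peptide=M
pos 4: GCU -> A; peptide=MA
pos 7: GCA -> A; peptide=MAA
pos 10: GAC -> D; peptide=MAAD
pos 13: UUC -> F; peptide=MAADF
pos 16: UCG -> S; peptide=MAADFS
pos 19: CUU -> L; peptide=MAADFSL
pos 22: UGA -> STOP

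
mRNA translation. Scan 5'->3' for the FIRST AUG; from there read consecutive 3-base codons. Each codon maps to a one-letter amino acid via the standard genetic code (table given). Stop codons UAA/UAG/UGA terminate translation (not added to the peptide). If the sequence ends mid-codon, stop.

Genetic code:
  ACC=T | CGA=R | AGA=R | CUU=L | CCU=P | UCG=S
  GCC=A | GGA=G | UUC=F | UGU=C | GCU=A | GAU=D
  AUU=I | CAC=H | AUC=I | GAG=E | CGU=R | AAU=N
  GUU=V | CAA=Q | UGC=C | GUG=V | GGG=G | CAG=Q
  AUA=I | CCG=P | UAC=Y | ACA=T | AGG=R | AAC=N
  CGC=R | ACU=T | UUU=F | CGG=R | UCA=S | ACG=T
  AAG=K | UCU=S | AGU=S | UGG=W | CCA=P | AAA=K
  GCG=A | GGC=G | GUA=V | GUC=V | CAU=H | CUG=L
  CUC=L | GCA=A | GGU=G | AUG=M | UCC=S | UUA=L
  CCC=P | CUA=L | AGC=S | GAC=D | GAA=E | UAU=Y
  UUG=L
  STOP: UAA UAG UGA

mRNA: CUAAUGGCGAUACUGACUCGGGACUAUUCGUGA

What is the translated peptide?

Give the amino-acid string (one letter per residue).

Answer: MAILTRDYS

Derivation:
start AUG at pos 3
pos 3: AUG -> M; peptide=M
pos 6: GCG -> A; peptide=MA
pos 9: AUA -> I; peptide=MAI
pos 12: CUG -> L; peptide=MAIL
pos 15: ACU -> T; peptide=MAILT
pos 18: CGG -> R; peptide=MAILTR
pos 21: GAC -> D; peptide=MAILTRD
pos 24: UAU -> Y; peptide=MAILTRDY
pos 27: UCG -> S; peptide=MAILTRDYS
pos 30: UGA -> STOP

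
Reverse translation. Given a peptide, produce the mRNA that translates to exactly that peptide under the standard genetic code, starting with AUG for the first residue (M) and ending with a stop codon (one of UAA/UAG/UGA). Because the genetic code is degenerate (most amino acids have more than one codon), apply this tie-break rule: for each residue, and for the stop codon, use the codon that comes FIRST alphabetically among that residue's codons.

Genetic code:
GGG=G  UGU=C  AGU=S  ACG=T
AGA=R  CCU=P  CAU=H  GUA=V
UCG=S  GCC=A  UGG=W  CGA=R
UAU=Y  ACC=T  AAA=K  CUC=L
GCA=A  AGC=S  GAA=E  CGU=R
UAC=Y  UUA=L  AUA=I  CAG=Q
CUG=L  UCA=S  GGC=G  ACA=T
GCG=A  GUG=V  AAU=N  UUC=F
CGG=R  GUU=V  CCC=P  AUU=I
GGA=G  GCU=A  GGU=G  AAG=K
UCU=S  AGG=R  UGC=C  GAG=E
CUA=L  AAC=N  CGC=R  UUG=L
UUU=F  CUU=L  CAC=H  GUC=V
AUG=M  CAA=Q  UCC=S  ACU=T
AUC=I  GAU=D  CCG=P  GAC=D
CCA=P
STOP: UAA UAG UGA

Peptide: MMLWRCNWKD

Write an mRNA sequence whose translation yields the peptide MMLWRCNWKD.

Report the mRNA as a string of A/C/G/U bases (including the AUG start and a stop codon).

residue 1: M -> AUG (start codon)
residue 2: M -> AUG (only codon)
residue 3: L codons sorted = CUA,CUC,CUG,CUU,UUA,UUG -> pick first = CUA
residue 4: W -> UGG (only codon)
residue 5: R codons sorted = AGA,AGG,CGA,CGC,CGG,CGU -> pick first = AGA
residue 6: C codons sorted = UGC,UGU -> pick first = UGC
residue 7: N codons sorted = AAC,AAU -> pick first = AAC
residue 8: W -> UGG (only codon)
residue 9: K codons sorted = AAA,AAG -> pick first = AAA
residue 10: D codons sorted = GAC,GAU -> pick first = GAC
terminator: stop codons sorted = UAA,UAG,UGA -> pick first = UAA

Answer: mRNA: AUGAUGCUAUGGAGAUGCAACUGGAAAGACUAA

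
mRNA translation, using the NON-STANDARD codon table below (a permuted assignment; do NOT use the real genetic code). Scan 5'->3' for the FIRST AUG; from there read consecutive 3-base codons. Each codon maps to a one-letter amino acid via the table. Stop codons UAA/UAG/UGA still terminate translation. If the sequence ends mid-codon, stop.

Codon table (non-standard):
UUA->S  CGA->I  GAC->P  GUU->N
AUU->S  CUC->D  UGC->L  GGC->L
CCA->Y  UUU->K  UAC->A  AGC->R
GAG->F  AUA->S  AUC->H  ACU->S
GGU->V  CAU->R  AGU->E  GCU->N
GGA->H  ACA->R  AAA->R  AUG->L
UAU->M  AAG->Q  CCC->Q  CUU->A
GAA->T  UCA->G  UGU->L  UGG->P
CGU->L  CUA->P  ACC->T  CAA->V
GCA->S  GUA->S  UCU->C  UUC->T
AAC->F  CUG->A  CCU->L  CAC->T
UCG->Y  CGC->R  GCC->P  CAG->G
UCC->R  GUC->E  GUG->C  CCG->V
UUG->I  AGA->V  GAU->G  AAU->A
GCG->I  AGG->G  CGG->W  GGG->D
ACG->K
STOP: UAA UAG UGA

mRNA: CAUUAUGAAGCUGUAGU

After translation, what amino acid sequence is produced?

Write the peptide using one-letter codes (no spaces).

Answer: LQA

Derivation:
start AUG at pos 4
pos 4: AUG -> L; peptide=L
pos 7: AAG -> Q; peptide=LQ
pos 10: CUG -> A; peptide=LQA
pos 13: UAG -> STOP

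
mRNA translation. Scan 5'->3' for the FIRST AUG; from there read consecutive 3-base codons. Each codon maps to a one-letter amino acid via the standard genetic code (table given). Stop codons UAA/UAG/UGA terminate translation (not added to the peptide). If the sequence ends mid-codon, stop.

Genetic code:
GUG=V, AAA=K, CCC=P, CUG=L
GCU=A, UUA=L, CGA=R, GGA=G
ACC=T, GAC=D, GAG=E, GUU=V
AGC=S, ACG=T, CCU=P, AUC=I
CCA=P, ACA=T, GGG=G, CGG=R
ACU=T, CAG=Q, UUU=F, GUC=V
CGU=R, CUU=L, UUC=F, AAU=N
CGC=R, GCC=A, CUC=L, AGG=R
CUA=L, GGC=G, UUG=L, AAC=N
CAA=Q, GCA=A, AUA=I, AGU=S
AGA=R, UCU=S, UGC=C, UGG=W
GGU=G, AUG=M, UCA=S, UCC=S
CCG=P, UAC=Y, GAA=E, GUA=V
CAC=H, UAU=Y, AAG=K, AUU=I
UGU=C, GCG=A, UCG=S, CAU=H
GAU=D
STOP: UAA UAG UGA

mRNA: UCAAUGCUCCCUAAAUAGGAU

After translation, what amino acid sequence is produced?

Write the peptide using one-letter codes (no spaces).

Answer: MLPK

Derivation:
start AUG at pos 3
pos 3: AUG -> M; peptide=M
pos 6: CUC -> L; peptide=ML
pos 9: CCU -> P; peptide=MLP
pos 12: AAA -> K; peptide=MLPK
pos 15: UAG -> STOP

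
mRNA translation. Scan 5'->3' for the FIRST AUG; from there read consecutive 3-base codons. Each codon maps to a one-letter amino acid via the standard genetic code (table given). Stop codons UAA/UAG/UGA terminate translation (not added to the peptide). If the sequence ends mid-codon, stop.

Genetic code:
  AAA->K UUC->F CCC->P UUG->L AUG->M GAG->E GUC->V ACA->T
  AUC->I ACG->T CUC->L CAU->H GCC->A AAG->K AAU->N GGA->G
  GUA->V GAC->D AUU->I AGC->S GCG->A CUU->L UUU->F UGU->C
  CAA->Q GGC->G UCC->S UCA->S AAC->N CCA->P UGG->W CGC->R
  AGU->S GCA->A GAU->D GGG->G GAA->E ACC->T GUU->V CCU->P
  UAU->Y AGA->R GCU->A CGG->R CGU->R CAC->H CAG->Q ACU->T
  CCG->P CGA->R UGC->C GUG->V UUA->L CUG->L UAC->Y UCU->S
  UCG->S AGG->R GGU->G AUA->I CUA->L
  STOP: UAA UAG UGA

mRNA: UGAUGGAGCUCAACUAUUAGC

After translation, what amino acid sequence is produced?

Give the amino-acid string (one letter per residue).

start AUG at pos 2
pos 2: AUG -> M; peptide=M
pos 5: GAG -> E; peptide=ME
pos 8: CUC -> L; peptide=MEL
pos 11: AAC -> N; peptide=MELN
pos 14: UAU -> Y; peptide=MELNY
pos 17: UAG -> STOP

Answer: MELNY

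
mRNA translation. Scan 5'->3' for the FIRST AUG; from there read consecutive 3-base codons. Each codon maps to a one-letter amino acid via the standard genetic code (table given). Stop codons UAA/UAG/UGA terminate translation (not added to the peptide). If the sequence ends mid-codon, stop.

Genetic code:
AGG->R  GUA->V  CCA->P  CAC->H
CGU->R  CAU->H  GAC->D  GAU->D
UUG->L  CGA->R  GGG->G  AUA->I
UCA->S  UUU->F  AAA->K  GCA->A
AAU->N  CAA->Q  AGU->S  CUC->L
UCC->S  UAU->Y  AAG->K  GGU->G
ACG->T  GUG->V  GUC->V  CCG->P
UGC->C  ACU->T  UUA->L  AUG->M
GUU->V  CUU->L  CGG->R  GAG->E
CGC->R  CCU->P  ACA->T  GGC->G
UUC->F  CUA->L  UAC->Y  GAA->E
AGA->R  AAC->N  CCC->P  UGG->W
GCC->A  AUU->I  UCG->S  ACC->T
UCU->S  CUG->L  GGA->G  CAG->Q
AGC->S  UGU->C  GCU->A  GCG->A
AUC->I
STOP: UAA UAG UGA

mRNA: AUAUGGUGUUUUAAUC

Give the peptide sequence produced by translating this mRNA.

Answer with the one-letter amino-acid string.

start AUG at pos 2
pos 2: AUG -> M; peptide=M
pos 5: GUG -> V; peptide=MV
pos 8: UUU -> F; peptide=MVF
pos 11: UAA -> STOP

Answer: MVF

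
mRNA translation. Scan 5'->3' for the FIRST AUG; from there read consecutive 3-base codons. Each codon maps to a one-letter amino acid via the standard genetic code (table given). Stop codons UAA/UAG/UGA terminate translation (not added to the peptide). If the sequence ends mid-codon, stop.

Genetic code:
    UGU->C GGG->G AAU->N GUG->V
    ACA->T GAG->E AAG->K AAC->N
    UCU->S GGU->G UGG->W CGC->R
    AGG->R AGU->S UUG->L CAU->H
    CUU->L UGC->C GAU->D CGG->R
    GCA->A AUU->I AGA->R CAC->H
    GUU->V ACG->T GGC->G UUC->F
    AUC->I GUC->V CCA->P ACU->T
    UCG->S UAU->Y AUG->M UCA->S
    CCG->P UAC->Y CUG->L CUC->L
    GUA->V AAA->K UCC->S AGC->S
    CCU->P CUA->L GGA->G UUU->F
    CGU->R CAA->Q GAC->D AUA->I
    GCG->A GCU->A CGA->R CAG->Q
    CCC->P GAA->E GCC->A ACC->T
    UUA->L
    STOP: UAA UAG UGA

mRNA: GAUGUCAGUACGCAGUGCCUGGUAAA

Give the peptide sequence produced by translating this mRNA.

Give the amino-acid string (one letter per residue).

Answer: MSVRSAW

Derivation:
start AUG at pos 1
pos 1: AUG -> M; peptide=M
pos 4: UCA -> S; peptide=MS
pos 7: GUA -> V; peptide=MSV
pos 10: CGC -> R; peptide=MSVR
pos 13: AGU -> S; peptide=MSVRS
pos 16: GCC -> A; peptide=MSVRSA
pos 19: UGG -> W; peptide=MSVRSAW
pos 22: UAA -> STOP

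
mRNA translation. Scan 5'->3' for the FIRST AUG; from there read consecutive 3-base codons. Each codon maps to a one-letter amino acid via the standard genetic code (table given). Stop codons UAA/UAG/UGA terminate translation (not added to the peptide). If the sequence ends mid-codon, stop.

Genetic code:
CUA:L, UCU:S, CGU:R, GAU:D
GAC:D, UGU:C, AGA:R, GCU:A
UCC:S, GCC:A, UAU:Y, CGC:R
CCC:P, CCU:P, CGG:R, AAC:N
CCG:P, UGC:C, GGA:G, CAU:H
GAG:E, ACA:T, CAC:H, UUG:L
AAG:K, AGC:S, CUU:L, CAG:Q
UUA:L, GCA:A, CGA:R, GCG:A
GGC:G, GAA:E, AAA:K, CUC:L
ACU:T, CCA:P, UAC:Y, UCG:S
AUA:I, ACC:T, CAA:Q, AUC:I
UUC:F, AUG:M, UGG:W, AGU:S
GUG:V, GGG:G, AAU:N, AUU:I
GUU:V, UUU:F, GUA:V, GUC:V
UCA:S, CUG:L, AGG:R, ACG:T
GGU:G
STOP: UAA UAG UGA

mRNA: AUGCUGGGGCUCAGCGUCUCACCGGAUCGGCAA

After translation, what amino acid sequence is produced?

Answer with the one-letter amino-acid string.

Answer: MLGLSVSPDRQ

Derivation:
start AUG at pos 0
pos 0: AUG -> M; peptide=M
pos 3: CUG -> L; peptide=ML
pos 6: GGG -> G; peptide=MLG
pos 9: CUC -> L; peptide=MLGL
pos 12: AGC -> S; peptide=MLGLS
pos 15: GUC -> V; peptide=MLGLSV
pos 18: UCA -> S; peptide=MLGLSVS
pos 21: CCG -> P; peptide=MLGLSVSP
pos 24: GAU -> D; peptide=MLGLSVSPD
pos 27: CGG -> R; peptide=MLGLSVSPDR
pos 30: CAA -> Q; peptide=MLGLSVSPDRQ
pos 33: only 0 nt remain (<3), stop (end of mRNA)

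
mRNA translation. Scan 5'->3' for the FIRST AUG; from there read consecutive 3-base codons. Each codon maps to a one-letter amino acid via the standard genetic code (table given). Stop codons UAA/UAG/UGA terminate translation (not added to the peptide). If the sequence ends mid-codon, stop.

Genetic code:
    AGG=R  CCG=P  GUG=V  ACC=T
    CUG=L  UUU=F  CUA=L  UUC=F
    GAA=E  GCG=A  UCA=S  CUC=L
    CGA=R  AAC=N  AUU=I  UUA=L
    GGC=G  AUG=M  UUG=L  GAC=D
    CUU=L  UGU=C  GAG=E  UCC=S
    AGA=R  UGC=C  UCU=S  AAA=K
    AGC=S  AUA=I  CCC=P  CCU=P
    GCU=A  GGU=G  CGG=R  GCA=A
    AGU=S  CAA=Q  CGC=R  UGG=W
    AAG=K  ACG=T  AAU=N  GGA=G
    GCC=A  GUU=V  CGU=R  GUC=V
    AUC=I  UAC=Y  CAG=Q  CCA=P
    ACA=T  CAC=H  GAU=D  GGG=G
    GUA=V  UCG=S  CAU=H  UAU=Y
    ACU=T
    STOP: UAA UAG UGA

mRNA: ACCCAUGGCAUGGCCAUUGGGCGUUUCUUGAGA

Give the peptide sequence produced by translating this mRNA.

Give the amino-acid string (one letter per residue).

start AUG at pos 4
pos 4: AUG -> M; peptide=M
pos 7: GCA -> A; peptide=MA
pos 10: UGG -> W; peptide=MAW
pos 13: CCA -> P; peptide=MAWP
pos 16: UUG -> L; peptide=MAWPL
pos 19: GGC -> G; peptide=MAWPLG
pos 22: GUU -> V; peptide=MAWPLGV
pos 25: UCU -> S; peptide=MAWPLGVS
pos 28: UGA -> STOP

Answer: MAWPLGVS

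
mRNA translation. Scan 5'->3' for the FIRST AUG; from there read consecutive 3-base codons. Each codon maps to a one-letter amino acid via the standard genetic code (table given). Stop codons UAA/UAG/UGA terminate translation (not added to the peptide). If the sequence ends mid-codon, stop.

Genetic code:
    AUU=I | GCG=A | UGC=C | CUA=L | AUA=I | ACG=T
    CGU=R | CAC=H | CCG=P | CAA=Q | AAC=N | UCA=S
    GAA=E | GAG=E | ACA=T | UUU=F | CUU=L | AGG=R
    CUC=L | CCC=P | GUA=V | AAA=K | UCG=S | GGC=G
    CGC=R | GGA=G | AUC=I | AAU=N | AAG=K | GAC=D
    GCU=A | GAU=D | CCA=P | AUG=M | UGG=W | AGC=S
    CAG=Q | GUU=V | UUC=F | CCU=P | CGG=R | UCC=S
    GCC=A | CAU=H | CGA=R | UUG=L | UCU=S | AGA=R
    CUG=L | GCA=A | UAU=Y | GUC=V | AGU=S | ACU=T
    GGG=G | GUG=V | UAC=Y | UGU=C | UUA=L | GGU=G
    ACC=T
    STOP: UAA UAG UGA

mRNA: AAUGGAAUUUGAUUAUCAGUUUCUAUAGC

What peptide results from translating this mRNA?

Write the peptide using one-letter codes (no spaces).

start AUG at pos 1
pos 1: AUG -> M; peptide=M
pos 4: GAA -> E; peptide=ME
pos 7: UUU -> F; peptide=MEF
pos 10: GAU -> D; peptide=MEFD
pos 13: UAU -> Y; peptide=MEFDY
pos 16: CAG -> Q; peptide=MEFDYQ
pos 19: UUU -> F; peptide=MEFDYQF
pos 22: CUA -> L; peptide=MEFDYQFL
pos 25: UAG -> STOP

Answer: MEFDYQFL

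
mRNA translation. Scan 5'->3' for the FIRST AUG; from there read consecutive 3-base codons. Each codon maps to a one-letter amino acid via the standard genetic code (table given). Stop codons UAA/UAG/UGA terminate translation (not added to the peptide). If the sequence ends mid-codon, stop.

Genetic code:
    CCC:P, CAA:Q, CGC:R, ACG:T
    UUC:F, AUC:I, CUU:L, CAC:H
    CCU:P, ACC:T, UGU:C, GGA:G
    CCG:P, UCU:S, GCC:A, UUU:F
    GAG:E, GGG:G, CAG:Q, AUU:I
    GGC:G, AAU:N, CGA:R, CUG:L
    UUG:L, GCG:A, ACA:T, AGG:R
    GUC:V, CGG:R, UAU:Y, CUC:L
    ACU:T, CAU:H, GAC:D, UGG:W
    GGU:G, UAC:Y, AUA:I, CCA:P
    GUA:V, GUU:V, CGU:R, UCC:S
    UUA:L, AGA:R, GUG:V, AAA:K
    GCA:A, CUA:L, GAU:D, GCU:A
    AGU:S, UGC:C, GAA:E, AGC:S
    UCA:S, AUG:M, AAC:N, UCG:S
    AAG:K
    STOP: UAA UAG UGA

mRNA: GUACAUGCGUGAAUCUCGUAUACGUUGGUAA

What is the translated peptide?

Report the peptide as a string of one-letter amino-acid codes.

Answer: MRESRIRW

Derivation:
start AUG at pos 4
pos 4: AUG -> M; peptide=M
pos 7: CGU -> R; peptide=MR
pos 10: GAA -> E; peptide=MRE
pos 13: UCU -> S; peptide=MRES
pos 16: CGU -> R; peptide=MRESR
pos 19: AUA -> I; peptide=MRESRI
pos 22: CGU -> R; peptide=MRESRIR
pos 25: UGG -> W; peptide=MRESRIRW
pos 28: UAA -> STOP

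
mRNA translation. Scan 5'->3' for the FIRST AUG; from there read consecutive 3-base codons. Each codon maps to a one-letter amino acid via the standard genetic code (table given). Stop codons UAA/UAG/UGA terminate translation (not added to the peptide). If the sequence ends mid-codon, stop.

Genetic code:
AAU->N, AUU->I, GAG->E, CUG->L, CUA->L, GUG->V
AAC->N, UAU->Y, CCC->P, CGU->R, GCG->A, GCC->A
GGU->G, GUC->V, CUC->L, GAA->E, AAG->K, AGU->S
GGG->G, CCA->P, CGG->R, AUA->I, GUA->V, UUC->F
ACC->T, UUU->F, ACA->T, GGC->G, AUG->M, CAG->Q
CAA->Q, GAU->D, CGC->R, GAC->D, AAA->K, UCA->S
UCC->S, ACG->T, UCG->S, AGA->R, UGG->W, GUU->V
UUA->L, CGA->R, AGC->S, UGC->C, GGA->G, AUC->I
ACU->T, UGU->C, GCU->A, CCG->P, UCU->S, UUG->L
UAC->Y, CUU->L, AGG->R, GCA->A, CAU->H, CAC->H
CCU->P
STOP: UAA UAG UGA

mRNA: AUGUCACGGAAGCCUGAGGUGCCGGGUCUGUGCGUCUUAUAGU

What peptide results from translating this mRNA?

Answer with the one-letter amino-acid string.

Answer: MSRKPEVPGLCVL

Derivation:
start AUG at pos 0
pos 0: AUG -> M; peptide=M
pos 3: UCA -> S; peptide=MS
pos 6: CGG -> R; peptide=MSR
pos 9: AAG -> K; peptide=MSRK
pos 12: CCU -> P; peptide=MSRKP
pos 15: GAG -> E; peptide=MSRKPE
pos 18: GUG -> V; peptide=MSRKPEV
pos 21: CCG -> P; peptide=MSRKPEVP
pos 24: GGU -> G; peptide=MSRKPEVPG
pos 27: CUG -> L; peptide=MSRKPEVPGL
pos 30: UGC -> C; peptide=MSRKPEVPGLC
pos 33: GUC -> V; peptide=MSRKPEVPGLCV
pos 36: UUA -> L; peptide=MSRKPEVPGLCVL
pos 39: UAG -> STOP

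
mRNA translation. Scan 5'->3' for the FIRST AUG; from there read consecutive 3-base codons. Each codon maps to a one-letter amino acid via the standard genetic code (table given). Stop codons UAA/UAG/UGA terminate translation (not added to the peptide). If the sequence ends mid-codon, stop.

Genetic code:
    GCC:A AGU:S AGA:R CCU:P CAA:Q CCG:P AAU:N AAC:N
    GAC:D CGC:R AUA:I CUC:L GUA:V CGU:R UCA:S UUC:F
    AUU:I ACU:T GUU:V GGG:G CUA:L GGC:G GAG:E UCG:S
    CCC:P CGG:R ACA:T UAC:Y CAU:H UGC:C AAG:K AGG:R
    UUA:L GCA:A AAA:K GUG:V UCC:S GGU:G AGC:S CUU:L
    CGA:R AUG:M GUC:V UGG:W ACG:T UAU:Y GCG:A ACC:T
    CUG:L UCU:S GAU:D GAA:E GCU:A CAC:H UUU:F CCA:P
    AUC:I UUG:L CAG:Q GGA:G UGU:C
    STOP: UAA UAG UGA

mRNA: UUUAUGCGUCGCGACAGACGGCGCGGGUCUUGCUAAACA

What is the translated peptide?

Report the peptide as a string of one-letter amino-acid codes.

Answer: MRRDRRRGSC

Derivation:
start AUG at pos 3
pos 3: AUG -> M; peptide=M
pos 6: CGU -> R; peptide=MR
pos 9: CGC -> R; peptide=MRR
pos 12: GAC -> D; peptide=MRRD
pos 15: AGA -> R; peptide=MRRDR
pos 18: CGG -> R; peptide=MRRDRR
pos 21: CGC -> R; peptide=MRRDRRR
pos 24: GGG -> G; peptide=MRRDRRRG
pos 27: UCU -> S; peptide=MRRDRRRGS
pos 30: UGC -> C; peptide=MRRDRRRGSC
pos 33: UAA -> STOP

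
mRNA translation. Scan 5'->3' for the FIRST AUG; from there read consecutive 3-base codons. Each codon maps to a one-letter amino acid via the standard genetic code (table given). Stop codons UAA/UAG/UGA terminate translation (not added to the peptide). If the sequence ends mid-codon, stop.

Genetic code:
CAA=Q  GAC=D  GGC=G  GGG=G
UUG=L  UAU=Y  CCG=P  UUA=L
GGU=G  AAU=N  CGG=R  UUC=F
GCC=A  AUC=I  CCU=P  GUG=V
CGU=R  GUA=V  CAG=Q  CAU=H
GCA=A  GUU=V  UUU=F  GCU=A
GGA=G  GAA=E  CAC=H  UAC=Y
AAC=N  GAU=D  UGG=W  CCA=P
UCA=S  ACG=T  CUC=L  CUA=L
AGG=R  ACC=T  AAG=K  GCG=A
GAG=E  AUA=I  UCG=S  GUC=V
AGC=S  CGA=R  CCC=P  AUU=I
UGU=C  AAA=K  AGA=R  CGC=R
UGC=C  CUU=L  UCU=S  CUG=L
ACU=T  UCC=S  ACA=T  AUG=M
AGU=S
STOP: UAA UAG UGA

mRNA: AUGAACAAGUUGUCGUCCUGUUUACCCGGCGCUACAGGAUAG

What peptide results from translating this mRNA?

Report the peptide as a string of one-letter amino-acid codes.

start AUG at pos 0
pos 0: AUG -> M; peptide=M
pos 3: AAC -> N; peptide=MN
pos 6: AAG -> K; peptide=MNK
pos 9: UUG -> L; peptide=MNKL
pos 12: UCG -> S; peptide=MNKLS
pos 15: UCC -> S; peptide=MNKLSS
pos 18: UGU -> C; peptide=MNKLSSC
pos 21: UUA -> L; peptide=MNKLSSCL
pos 24: CCC -> P; peptide=MNKLSSCLP
pos 27: GGC -> G; peptide=MNKLSSCLPG
pos 30: GCU -> A; peptide=MNKLSSCLPGA
pos 33: ACA -> T; peptide=MNKLSSCLPGAT
pos 36: GGA -> G; peptide=MNKLSSCLPGATG
pos 39: UAG -> STOP

Answer: MNKLSSCLPGATG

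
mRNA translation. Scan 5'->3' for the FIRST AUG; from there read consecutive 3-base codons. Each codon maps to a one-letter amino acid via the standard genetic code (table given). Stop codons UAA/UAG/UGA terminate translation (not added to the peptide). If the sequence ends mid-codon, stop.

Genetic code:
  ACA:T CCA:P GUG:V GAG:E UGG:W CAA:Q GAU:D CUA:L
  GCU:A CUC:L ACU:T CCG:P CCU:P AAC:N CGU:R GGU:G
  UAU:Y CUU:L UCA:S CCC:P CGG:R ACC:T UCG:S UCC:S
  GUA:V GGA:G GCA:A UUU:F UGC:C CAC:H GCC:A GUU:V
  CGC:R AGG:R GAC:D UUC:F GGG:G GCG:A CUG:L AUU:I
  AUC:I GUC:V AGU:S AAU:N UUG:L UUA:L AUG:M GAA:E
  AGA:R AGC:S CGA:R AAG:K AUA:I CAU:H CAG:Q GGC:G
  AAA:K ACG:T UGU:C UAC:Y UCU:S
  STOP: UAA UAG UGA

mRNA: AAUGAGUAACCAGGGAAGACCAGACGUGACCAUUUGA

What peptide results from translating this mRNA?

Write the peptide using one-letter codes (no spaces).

start AUG at pos 1
pos 1: AUG -> M; peptide=M
pos 4: AGU -> S; peptide=MS
pos 7: AAC -> N; peptide=MSN
pos 10: CAG -> Q; peptide=MSNQ
pos 13: GGA -> G; peptide=MSNQG
pos 16: AGA -> R; peptide=MSNQGR
pos 19: CCA -> P; peptide=MSNQGRP
pos 22: GAC -> D; peptide=MSNQGRPD
pos 25: GUG -> V; peptide=MSNQGRPDV
pos 28: ACC -> T; peptide=MSNQGRPDVT
pos 31: AUU -> I; peptide=MSNQGRPDVTI
pos 34: UGA -> STOP

Answer: MSNQGRPDVTI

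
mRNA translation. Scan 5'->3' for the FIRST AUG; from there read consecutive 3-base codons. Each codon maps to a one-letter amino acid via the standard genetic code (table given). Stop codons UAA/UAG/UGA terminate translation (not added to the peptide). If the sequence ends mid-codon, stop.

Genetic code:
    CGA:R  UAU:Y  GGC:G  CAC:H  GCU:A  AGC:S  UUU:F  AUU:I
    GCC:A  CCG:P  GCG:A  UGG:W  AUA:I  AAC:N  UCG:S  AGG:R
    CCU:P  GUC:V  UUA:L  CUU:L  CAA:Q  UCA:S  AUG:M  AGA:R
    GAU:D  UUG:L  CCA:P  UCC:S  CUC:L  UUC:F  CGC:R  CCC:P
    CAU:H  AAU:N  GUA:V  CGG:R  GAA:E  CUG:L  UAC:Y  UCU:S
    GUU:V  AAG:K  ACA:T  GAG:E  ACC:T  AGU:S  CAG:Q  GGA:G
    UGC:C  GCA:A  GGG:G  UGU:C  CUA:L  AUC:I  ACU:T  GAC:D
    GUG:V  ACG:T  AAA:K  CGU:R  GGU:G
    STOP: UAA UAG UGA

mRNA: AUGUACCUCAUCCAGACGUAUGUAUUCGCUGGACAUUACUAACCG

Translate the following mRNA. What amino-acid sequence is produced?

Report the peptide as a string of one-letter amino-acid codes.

start AUG at pos 0
pos 0: AUG -> M; peptide=M
pos 3: UAC -> Y; peptide=MY
pos 6: CUC -> L; peptide=MYL
pos 9: AUC -> I; peptide=MYLI
pos 12: CAG -> Q; peptide=MYLIQ
pos 15: ACG -> T; peptide=MYLIQT
pos 18: UAU -> Y; peptide=MYLIQTY
pos 21: GUA -> V; peptide=MYLIQTYV
pos 24: UUC -> F; peptide=MYLIQTYVF
pos 27: GCU -> A; peptide=MYLIQTYVFA
pos 30: GGA -> G; peptide=MYLIQTYVFAG
pos 33: CAU -> H; peptide=MYLIQTYVFAGH
pos 36: UAC -> Y; peptide=MYLIQTYVFAGHY
pos 39: UAA -> STOP

Answer: MYLIQTYVFAGHY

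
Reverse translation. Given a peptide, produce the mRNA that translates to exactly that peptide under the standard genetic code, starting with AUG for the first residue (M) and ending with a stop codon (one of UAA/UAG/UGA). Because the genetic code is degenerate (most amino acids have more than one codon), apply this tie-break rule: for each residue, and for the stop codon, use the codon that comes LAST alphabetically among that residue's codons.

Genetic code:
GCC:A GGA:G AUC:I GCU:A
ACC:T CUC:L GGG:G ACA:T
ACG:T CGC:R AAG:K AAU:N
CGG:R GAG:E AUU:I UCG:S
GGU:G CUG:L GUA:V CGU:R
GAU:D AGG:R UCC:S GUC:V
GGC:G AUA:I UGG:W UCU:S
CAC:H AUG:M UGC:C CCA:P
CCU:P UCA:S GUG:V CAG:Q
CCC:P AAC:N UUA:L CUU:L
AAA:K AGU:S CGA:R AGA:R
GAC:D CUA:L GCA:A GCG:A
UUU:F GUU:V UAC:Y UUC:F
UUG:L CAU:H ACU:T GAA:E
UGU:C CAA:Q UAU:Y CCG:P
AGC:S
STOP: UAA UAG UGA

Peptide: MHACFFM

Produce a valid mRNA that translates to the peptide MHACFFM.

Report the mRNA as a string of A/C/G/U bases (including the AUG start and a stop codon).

residue 1: M -> AUG (start codon)
residue 2: H codons sorted = CAC,CAU -> pick last = CAU
residue 3: A codons sorted = GCA,GCC,GCG,GCU -> pick last = GCU
residue 4: C codons sorted = UGC,UGU -> pick last = UGU
residue 5: F codons sorted = UUC,UUU -> pick last = UUU
residue 6: F codons sorted = UUC,UUU -> pick last = UUU
residue 7: M -> AUG (only codon)
terminator: stop codons sorted = UAA,UAG,UGA -> pick last = UGA

Answer: mRNA: AUGCAUGCUUGUUUUUUUAUGUGA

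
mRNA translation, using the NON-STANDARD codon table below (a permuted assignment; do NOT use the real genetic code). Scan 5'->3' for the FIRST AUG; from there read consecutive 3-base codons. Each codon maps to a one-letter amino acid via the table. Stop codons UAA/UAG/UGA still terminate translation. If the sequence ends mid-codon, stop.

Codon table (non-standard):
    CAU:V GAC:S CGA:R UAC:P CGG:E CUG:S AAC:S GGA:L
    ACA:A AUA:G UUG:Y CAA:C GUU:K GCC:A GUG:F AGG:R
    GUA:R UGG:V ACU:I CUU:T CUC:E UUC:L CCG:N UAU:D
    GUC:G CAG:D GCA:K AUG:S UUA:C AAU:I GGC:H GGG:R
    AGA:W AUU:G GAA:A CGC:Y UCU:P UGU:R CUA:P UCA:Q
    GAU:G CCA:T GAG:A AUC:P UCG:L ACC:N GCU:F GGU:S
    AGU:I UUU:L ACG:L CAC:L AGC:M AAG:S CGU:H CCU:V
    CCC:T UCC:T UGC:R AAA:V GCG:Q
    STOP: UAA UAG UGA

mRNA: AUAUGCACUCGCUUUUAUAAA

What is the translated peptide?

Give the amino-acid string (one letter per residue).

start AUG at pos 2
pos 2: AUG -> S; peptide=S
pos 5: CAC -> L; peptide=SL
pos 8: UCG -> L; peptide=SLL
pos 11: CUU -> T; peptide=SLLT
pos 14: UUA -> C; peptide=SLLTC
pos 17: UAA -> STOP

Answer: SLLTC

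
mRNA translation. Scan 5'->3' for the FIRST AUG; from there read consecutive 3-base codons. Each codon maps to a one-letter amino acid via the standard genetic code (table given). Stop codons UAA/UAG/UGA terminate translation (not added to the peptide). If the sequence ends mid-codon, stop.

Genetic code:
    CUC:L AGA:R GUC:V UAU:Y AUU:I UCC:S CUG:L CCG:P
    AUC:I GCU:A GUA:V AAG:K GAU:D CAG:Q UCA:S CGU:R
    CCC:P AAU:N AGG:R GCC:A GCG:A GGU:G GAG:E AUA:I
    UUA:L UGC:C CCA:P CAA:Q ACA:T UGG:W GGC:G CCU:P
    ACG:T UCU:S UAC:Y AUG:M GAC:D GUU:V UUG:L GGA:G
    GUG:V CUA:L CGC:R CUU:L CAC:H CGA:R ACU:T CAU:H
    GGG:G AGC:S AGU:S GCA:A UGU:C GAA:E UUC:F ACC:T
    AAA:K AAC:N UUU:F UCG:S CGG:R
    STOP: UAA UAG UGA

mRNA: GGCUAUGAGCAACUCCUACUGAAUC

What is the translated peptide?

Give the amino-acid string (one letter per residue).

start AUG at pos 4
pos 4: AUG -> M; peptide=M
pos 7: AGC -> S; peptide=MS
pos 10: AAC -> N; peptide=MSN
pos 13: UCC -> S; peptide=MSNS
pos 16: UAC -> Y; peptide=MSNSY
pos 19: UGA -> STOP

Answer: MSNSY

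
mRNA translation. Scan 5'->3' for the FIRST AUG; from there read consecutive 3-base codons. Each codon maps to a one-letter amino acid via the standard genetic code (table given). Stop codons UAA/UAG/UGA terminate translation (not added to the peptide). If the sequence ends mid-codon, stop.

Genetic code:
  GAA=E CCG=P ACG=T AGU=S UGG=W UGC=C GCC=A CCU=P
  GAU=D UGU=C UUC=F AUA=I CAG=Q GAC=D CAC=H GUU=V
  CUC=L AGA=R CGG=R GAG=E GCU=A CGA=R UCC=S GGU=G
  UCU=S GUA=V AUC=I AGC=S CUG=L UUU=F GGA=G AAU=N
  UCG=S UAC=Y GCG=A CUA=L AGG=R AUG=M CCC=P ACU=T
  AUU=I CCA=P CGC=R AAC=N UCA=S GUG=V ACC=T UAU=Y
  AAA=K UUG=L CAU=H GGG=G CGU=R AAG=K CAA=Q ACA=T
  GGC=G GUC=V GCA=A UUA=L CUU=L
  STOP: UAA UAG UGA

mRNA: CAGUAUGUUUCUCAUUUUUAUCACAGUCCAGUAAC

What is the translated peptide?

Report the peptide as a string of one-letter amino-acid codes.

start AUG at pos 4
pos 4: AUG -> M; peptide=M
pos 7: UUU -> F; peptide=MF
pos 10: CUC -> L; peptide=MFL
pos 13: AUU -> I; peptide=MFLI
pos 16: UUU -> F; peptide=MFLIF
pos 19: AUC -> I; peptide=MFLIFI
pos 22: ACA -> T; peptide=MFLIFIT
pos 25: GUC -> V; peptide=MFLIFITV
pos 28: CAG -> Q; peptide=MFLIFITVQ
pos 31: UAA -> STOP

Answer: MFLIFITVQ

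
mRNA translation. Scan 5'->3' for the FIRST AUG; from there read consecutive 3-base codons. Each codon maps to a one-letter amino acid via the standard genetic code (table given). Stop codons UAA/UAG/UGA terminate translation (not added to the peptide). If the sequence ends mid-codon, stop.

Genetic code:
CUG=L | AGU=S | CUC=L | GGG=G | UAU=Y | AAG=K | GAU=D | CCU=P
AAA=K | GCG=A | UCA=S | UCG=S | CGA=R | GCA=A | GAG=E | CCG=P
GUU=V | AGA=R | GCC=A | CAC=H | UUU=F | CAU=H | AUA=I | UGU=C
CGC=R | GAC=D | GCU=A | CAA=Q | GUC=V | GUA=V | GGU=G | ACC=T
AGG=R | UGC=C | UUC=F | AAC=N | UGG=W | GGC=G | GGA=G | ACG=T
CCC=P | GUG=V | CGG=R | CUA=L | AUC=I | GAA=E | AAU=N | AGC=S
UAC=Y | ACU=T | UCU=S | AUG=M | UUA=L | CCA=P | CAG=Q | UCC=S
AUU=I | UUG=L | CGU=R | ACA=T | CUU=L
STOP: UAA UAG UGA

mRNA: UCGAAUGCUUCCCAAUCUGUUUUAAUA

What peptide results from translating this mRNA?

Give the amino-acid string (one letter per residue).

Answer: MLPNLF

Derivation:
start AUG at pos 4
pos 4: AUG -> M; peptide=M
pos 7: CUU -> L; peptide=ML
pos 10: CCC -> P; peptide=MLP
pos 13: AAU -> N; peptide=MLPN
pos 16: CUG -> L; peptide=MLPNL
pos 19: UUU -> F; peptide=MLPNLF
pos 22: UAA -> STOP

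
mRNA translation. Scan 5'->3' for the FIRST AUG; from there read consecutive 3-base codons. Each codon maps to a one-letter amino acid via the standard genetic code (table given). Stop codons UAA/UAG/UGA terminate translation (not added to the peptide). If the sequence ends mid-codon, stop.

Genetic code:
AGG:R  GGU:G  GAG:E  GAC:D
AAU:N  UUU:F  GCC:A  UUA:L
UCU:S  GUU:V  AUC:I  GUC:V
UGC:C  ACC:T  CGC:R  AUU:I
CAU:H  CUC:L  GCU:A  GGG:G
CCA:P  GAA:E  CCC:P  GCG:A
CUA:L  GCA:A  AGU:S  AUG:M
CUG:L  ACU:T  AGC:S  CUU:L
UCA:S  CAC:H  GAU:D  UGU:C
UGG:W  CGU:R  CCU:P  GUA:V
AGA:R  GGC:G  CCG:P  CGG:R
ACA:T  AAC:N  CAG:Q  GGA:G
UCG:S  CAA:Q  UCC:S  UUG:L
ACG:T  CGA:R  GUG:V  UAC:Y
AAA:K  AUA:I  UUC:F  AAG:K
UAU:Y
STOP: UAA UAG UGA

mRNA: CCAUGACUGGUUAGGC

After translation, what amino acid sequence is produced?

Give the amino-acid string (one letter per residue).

start AUG at pos 2
pos 2: AUG -> M; peptide=M
pos 5: ACU -> T; peptide=MT
pos 8: GGU -> G; peptide=MTG
pos 11: UAG -> STOP

Answer: MTG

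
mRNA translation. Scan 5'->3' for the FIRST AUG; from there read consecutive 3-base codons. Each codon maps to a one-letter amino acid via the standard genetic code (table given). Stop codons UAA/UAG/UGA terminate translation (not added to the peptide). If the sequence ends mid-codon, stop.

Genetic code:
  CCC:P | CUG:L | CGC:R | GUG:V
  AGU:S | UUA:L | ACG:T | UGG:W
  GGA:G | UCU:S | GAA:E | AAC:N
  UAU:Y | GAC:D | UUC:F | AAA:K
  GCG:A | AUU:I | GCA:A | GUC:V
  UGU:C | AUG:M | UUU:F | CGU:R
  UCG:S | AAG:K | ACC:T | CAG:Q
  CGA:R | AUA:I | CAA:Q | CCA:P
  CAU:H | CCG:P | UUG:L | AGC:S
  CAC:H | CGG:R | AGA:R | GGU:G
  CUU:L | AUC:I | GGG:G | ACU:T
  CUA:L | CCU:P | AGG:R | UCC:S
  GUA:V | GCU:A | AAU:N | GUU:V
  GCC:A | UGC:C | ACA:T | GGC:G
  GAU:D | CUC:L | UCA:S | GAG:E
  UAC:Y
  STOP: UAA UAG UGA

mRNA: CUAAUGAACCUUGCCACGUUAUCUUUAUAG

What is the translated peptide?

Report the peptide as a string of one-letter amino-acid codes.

Answer: MNLATLSL

Derivation:
start AUG at pos 3
pos 3: AUG -> M; peptide=M
pos 6: AAC -> N; peptide=MN
pos 9: CUU -> L; peptide=MNL
pos 12: GCC -> A; peptide=MNLA
pos 15: ACG -> T; peptide=MNLAT
pos 18: UUA -> L; peptide=MNLATL
pos 21: UCU -> S; peptide=MNLATLS
pos 24: UUA -> L; peptide=MNLATLSL
pos 27: UAG -> STOP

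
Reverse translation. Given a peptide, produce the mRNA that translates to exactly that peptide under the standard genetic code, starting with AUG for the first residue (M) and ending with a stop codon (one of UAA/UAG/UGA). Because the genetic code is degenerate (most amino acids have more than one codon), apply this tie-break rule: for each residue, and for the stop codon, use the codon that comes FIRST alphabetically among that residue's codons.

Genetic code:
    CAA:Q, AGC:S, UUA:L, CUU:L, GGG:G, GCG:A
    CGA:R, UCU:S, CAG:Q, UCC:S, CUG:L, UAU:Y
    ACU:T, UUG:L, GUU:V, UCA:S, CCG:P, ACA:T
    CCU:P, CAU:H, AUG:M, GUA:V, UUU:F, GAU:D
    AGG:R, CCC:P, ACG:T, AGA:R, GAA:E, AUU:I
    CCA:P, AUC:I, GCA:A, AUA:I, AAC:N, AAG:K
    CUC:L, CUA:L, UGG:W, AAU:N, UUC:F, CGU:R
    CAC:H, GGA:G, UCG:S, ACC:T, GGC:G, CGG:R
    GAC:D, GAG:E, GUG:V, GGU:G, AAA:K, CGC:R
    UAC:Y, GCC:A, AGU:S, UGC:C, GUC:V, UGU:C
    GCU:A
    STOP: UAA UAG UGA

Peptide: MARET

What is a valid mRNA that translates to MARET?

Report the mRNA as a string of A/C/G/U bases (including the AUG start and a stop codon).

residue 1: M -> AUG (start codon)
residue 2: A codons sorted = GCA,GCC,GCG,GCU -> pick first = GCA
residue 3: R codons sorted = AGA,AGG,CGA,CGC,CGG,CGU -> pick first = AGA
residue 4: E codons sorted = GAA,GAG -> pick first = GAA
residue 5: T codons sorted = ACA,ACC,ACG,ACU -> pick first = ACA
terminator: stop codons sorted = UAA,UAG,UGA -> pick first = UAA

Answer: mRNA: AUGGCAAGAGAAACAUAA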